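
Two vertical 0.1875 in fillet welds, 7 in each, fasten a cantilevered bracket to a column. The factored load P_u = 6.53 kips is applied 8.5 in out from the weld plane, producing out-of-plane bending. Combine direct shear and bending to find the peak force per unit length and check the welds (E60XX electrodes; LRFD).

E60XX → F_EXX = 60 ksi.
L_w = 2 × 7 = 14 in; section modulus (unit throat) S = 2 × L²/6 = 16.33 in².
Direct shear f_v = P/L_w = 6.53/14 = 0.4664 kip/in.
Moment M = P × e = 6.53 × 8.5 = 55.505 kip·in; bending f_b = M/S = 3.398 kip/in.
f_max = √(f_v² + f_b²) = √(0.4664² + 3.398²) = 3.43 kip/in.
φr_n = 0.75 × 0.6 × 60 × (0.707 × 0.1875) = 3.579 kip/in → adequate.

f_max ≈ 3.43 kip/in; adequate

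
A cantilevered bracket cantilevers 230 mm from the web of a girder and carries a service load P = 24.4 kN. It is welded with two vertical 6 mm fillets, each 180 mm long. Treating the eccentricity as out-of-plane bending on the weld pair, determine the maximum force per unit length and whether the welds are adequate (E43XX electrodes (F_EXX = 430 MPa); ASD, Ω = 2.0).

f_max ≈ 524 N/mm; adequate

L_w = 2 × 180 = 360 mm; section modulus (unit throat) S = 2 × L²/6 = 10800 mm².
Direct shear f_v = P/L_w = 24.4×10³/360 = 67.78 N/mm.
Moment M = P × e = 24.4×10³ × 230 = 5612000 N·mm; bending f_b = M/S = 519.6 N/mm.
f_max = √(f_v² + f_b²) = √(67.78² + 519.6²) = 524 N/mm.
r_n/Ω = (1/2.0) × 0.6 × 430 × (0.707 × 6) = 547.2 N/mm → adequate.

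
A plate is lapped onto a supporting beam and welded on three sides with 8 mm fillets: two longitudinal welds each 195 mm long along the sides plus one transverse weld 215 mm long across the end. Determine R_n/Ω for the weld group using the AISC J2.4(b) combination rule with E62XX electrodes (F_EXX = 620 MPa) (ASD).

R_n/Ω ≈ 688 kN

t_e = 0.707 × 8 = 5.656 mm.
R_nwl = 0.6 × 620 × 5.656 × 390 × 10⁻³ = 820.6 kN (longitudinal, 2 welds).
R_nwt = 0.6 × 620 × 5.656 × 215 × 10⁻³ = 452.4 kN (transverse, base value).
(i) R_nwl + R_nwt = 1273 kN; (ii) 0.85 R_nwl + 1.5 R_nwt = 1376 kN.
R_n = max = 1376 kN [governs: (ii)]; R_n/Ω = 688 kN.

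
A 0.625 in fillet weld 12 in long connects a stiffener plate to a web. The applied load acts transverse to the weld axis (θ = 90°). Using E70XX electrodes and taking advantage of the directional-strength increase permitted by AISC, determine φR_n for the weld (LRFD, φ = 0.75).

φR_n ≈ 251 kip

E70XX → F_EXX = 70 ksi.
t_e = 0.707 × 0.625 = 0.4419 in; A_we = 0.4419 × 12 = 5.302 in².
Directional factor: 1.0 + 0.5 sin^1.5(90°) = 1.5.
F_nw = 0.6 × 70 × 1.5 = 63 ksi.
φR_n = 0.75 × 63 × 5.302 = 250.5 kip.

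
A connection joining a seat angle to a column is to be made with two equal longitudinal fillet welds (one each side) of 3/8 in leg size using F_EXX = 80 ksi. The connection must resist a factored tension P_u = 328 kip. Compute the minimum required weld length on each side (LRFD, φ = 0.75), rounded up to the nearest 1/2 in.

Throat t_e = 0.707 × 0.375 = 0.2651 in.
φr_n = 0.75 × 0.6 × 80 × 0.2651 = 9.544 kip/in.
L_req = P_u / φr_n = 328 / 9.544 = 34.37 in total.
Per side: 34.37 / 2 = 17.18 in.
Round up → use L = 17.5 in on each side.

L = 17.5 in on each side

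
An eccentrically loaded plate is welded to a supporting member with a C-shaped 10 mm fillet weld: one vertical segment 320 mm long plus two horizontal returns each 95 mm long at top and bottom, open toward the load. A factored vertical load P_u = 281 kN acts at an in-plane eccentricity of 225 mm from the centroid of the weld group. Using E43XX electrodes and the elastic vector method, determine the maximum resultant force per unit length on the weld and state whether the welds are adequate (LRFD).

E43XX → F_EXX = 430 MPa.
Total weld length L_w = 510 mm. Treat welds as unit-width lines.
Centroid: x̄ = 2×95×47.5 / 510 = 17.7 mm from the vertical weld.
Polar moment about centroid: J = I_x + I_y = [320³/12 + 2×95×160²] + [320×17.7² + 2(95³/12 + 95×29.8²)] = 8007000 mm³.
Direct shear f_v = P/L_w = 281×10³ / 510 = 551 N/mm (vertical).
Torsion M = P·e = 281×10³ × 225 = 63225000 N·mm.
Critical point at (x, y) = (77.3, 160) from centroid. f_tx = M·y/J = 1263 N/mm; f_ty = M·x/J = 610.4 N/mm.
Resultant f_max = √[f_tx² + (f_v + f_ty)²] = √[1263² + (551 + 610.4)²] = 1716 N/mm.
Capacity per unit length: φr_n = 0.75 × 0.6 × 430 × (0.707 × 10) = 1368 N/mm.
1716 > 1368 → NOT adequate.

f_max ≈ 1720 N/mm; NOT adequate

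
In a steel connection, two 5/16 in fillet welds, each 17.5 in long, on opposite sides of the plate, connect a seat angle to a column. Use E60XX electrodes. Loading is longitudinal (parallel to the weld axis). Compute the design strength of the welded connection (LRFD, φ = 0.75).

E60XX → F_EXX = 60 ksi.
Effective throat t_e = 0.707 × 0.3125 = 0.2209 in.
Total length L = 35 in; A_we = 0.2209 × 35 = 7.733 in².
F_nw = 0.6 F_EXX = 0.6 × 60 = 36 ksi.
φR_n = 0.75 × 36 × 7.733 = 208.8 kips.

φR_n ≈ 209 kips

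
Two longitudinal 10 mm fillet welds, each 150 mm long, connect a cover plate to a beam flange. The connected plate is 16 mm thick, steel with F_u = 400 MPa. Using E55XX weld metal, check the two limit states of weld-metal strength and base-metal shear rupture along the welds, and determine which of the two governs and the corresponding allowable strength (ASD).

E55XX → F_EXX = 550 MPa.
t_e = 0.707 × 10 = 7.07 mm; L = 300 mm.
Weld metal: R_n/Ω = (1/2.0) × 0.6 × 550 × 7.07 × 300 × 10⁻³ = 350 kN.
Base metal (shear rupture): R_n/Ω = (1/2.0) × 0.6 × 400 × 16 × 300 × 10⁻³ = 576 kN.
Governing: weld metal.

R_n/Ω ≈ 350 kN (weld metal governs)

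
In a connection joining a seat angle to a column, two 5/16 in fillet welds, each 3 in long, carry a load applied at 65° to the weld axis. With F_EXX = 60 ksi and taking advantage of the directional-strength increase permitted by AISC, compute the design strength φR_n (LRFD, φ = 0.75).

t_e = 0.707 × 0.3125 = 0.2209 in; A_we = 0.2209 × 6 = 1.326 in².
Directional factor: 1.0 + 0.5 sin^1.5(65°) = 1.431.
F_nw = 0.6 × 60 × 1.431 = 51.53 ksi.
φR_n = 0.75 × 51.53 × 1.326 = 51.23 kip.

φR_n ≈ 51.2 kip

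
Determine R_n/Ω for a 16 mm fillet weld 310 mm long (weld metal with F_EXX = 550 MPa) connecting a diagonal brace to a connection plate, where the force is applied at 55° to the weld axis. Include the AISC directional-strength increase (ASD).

t_e = 0.707 × 16 = 11.31 mm; A_we = 11.31 × 310 = 3507 mm².
Directional factor: 1.0 + 0.5 sin^1.5(55°) = 1.371.
F_nw = 0.6 × 550 × 1.371 = 452.3 MPa.
R_n/Ω = (452.3 × 3507) / 2.0 × 10⁻³ = 793.1 kN.

R_n/Ω ≈ 793 kN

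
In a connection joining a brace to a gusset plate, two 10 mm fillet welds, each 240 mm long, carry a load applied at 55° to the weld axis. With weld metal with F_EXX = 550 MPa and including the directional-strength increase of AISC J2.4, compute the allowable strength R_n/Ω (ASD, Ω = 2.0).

R_n/Ω ≈ 768 kN

t_e = 0.707 × 10 = 7.07 mm; A_we = 7.07 × 480 = 3394 mm².
Directional factor: 1.0 + 0.5 sin^1.5(55°) = 1.371.
F_nw = 0.6 × 550 × 1.371 = 452.3 MPa.
R_n/Ω = (452.3 × 3394) / 2.0 × 10⁻³ = 767.5 kN.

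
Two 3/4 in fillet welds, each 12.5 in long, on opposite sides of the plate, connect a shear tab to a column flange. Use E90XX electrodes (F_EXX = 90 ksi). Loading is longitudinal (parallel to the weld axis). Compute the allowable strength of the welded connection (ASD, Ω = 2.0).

Effective throat t_e = 0.707 × 0.75 = 0.5302 in.
Total length L = 25 in; A_we = 0.5302 × 25 = 13.26 in².
F_nw = 0.6 F_EXX = 0.6 × 90 = 54 ksi.
R_n = 54 × 13.26 = 715.8 kips; R_n/Ω = 715.8/2.0 = 357.9 kips.

R_n/Ω ≈ 358 kips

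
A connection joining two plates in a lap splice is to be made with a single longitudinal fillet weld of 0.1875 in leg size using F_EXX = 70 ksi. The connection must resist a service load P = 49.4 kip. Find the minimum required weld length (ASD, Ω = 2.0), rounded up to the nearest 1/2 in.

Throat t_e = 0.707 × 0.1875 = 0.1326 in.
r_n/Ω = (0.6 × 70 × 0.1326) / 2.0 = 2.784 kip/in.
L_req = P / (r_n/Ω) = 49.4 / 2.784 = 17.75 in total.
Round up → use L = 18 in.

L = 18 in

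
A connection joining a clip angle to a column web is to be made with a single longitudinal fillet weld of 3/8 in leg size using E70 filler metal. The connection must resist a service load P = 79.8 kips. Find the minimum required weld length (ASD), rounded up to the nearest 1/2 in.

E70XX → F_EXX = 70 ksi.
Throat t_e = 0.707 × 0.375 = 0.2651 in.
r_n/Ω = (0.6 × 70 × 0.2651) / 2.0 = 5.568 kip/in.
L_req = P / (r_n/Ω) = 79.8 / 5.568 = 14.33 in total.
Round up → use L = 14.5 in.

L = 14.5 in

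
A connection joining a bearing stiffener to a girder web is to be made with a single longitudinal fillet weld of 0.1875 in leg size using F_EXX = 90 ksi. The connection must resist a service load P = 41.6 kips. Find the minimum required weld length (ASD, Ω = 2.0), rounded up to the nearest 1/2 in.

L = 12 in

Throat t_e = 0.707 × 0.1875 = 0.1326 in.
r_n/Ω = (0.6 × 90 × 0.1326) / 2.0 = 3.579 kip/in.
L_req = P / (r_n/Ω) = 41.6 / 3.579 = 11.62 in total.
Round up → use L = 12 in.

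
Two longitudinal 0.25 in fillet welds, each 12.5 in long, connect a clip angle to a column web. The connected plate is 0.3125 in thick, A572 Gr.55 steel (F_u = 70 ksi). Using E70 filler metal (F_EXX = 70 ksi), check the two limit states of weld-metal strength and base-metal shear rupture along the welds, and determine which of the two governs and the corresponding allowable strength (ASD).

t_e = 0.707 × 0.25 = 0.1767 in; L = 25 in.
Weld metal: R_n/Ω = (1/2.0) × 0.6 × 70 × 0.1767 × 25 = 92.79 kip.
Base metal (shear rupture): R_n/Ω = (1/2.0) × 0.6 × 70 × 0.3125 × 25 = 164.1 kip.
Governing: weld metal.

R_n/Ω ≈ 92.8 kip (weld metal governs)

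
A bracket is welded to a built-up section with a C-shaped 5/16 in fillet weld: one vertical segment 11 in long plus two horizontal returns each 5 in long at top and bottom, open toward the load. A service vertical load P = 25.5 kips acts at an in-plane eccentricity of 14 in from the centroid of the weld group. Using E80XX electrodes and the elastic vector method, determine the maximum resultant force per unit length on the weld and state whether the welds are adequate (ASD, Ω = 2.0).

E80XX → F_EXX = 80 ksi.
Total weld length L_w = 21 in. Treat welds as unit-width lines.
Centroid: x̄ = 2×5×2.5 / 21 = 1.19 in from the vertical weld.
Polar moment about centroid: J = I_x + I_y = [11³/12 + 2×5×5.5²] + [11×1.19² + 2(5³/12 + 5×1.31²)] = 467 in³.
Direct shear f_v = P/L_w = 25.5 / 21 = 1.214 kip/in (vertical).
Torsion M = P·e = 25.5 × 14 = 357 kip·in.
Critical point at (x, y) = (3.81, 5.5) from centroid. f_tx = M·y/J = 4.205 kip/in; f_ty = M·x/J = 2.912 kip/in.
Resultant f_max = √[f_tx² + (f_v + f_ty)²] = √[4.205² + (1.214 + 2.912)²] = 5.891 kip/in.
Capacity per unit length: r_n/Ω = (1/2.0) × 0.6 × 80 × (0.707 × 0.3125) = 5.302 kip/in.
5.891 > 5.302 → NOT adequate.

f_max ≈ 5.89 kip/in; NOT adequate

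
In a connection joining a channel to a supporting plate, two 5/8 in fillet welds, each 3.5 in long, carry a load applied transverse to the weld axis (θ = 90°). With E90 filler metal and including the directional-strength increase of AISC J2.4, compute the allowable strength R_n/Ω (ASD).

R_n/Ω ≈ 125 kip

E90XX → F_EXX = 90 ksi.
t_e = 0.707 × 0.625 = 0.4419 in; A_we = 0.4419 × 7 = 3.093 in².
Directional factor: 1.0 + 0.5 sin^1.5(90°) = 1.5.
F_nw = 0.6 × 90 × 1.5 = 81 ksi.
R_n/Ω = (81 × 3.093) / 2.0 = 125.3 kip.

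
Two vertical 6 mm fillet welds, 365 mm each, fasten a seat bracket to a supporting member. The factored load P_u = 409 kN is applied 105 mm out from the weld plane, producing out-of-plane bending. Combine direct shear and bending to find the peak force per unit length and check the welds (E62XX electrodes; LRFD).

E62XX → F_EXX = 620 MPa.
L_w = 2 × 365 = 730 mm; section modulus (unit throat) S = 2 × L²/6 = 44410 mm².
Direct shear f_v = P/L_w = 409×10³/730 = 560.3 N/mm.
Moment M = P × e = 409×10³ × 105 = 42945000 N·mm; bending f_b = M/S = 967 N/mm.
f_max = √(f_v² + f_b²) = √(560.3² + 967²) = 1118 N/mm.
φr_n = 0.75 × 0.6 × 620 × (0.707 × 6) = 1184 N/mm → adequate.

f_max ≈ 1120 N/mm; adequate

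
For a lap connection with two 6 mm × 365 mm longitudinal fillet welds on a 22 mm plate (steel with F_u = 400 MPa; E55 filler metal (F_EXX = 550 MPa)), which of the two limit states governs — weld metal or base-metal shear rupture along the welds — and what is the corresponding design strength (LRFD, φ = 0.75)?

φR_n ≈ 766 kN (weld metal governs)

t_e = 0.707 × 6 = 4.242 mm; L = 730 mm.
Weld metal: φR_n = 0.75 × 0.6 × 550 × 4.242 × 730 × 10⁻³ = 766.4 kN.
Base metal (shear rupture): φR_n = 0.75 × 0.6 × 400 × 22 × 730 × 10⁻³ = 2891 kN.
Governing: weld metal.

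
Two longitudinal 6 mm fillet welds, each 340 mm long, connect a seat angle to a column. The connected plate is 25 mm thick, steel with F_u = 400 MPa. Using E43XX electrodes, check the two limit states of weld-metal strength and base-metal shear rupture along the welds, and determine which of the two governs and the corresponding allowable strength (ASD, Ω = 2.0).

E43XX → F_EXX = 430 MPa.
t_e = 0.707 × 6 = 4.242 mm; L = 680 mm.
Weld metal: R_n/Ω = (1/2.0) × 0.6 × 430 × 4.242 × 680 × 10⁻³ = 372.1 kN.
Base metal (shear rupture): R_n/Ω = (1/2.0) × 0.6 × 400 × 25 × 680 × 10⁻³ = 2040 kN.
Governing: weld metal.

R_n/Ω ≈ 372 kN (weld metal governs)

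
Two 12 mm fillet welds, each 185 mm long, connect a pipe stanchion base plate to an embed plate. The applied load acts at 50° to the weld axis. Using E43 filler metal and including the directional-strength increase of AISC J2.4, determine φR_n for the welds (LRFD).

φR_n ≈ 811 kN

E43XX → F_EXX = 430 MPa.
t_e = 0.707 × 12 = 8.484 mm; A_we = 8.484 × 370 = 3139 mm².
Directional factor: 1.0 + 0.5 sin^1.5(50°) = 1.335.
F_nw = 0.6 × 430 × 1.335 = 344.5 MPa.
φR_n = 0.75 × 344.5 × 3139 × 10⁻³ = 811 kN.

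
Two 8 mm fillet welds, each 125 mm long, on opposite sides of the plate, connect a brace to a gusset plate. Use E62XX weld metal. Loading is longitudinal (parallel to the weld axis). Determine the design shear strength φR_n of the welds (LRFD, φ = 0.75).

E62XX → F_EXX = 620 MPa.
Effective throat t_e = 0.707 × 8 = 5.656 mm.
Total length L = 250 mm; A_we = 5.656 × 250 = 1414 mm².
F_nw = 0.6 F_EXX = 0.6 × 620 = 372 MPa.
φR_n = 0.75 × 372 × 1414 × 10⁻³ = 394.5 kN.

φR_n ≈ 395 kN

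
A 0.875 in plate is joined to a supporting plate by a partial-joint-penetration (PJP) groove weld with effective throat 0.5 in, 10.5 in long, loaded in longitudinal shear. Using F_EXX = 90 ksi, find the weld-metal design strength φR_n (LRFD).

φR_n ≈ 213 kip

Effective throat (given) t_e = 0.5 in.
A_we = 0.5 × 10.5 = 5.25 in².
F_nw = 0.6 F_EXX = 54 ksi.
φR_n = 0.75 × 54 × 5.25 = 212.6 kip.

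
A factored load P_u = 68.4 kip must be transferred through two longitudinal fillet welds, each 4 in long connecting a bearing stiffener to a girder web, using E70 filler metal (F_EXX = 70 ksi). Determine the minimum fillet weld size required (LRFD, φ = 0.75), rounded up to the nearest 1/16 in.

w = 7/16 in

Total weld length L = 8 in.
Required throat t_e = P_u / (φ × 0.6 F_EXX × L) = 68.4 / (0.75 × 0.6 × 70 × 8) = 0.2714 in.
Required leg w = t_e / 0.707 = 0.3839 in → use 7/16 in.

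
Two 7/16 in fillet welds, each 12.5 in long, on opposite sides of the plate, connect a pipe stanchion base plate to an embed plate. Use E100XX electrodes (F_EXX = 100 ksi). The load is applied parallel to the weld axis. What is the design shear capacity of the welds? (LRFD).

φR_n ≈ 348 kips

Effective throat t_e = 0.707 × 0.4375 = 0.3093 in.
Total length L = 25 in; A_we = 0.3093 × 25 = 7.733 in².
F_nw = 0.6 F_EXX = 0.6 × 100 = 60 ksi.
φR_n = 0.75 × 60 × 7.733 = 348 kips.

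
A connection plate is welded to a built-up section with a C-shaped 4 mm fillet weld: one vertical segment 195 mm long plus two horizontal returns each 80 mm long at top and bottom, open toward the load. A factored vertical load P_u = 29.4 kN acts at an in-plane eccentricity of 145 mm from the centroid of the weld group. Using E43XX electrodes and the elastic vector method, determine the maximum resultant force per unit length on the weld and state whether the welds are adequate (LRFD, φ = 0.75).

f_max ≈ 262 N/mm; adequate

E43XX → F_EXX = 430 MPa.
Total weld length L_w = 355 mm. Treat welds as unit-width lines.
Centroid: x̄ = 2×80×40 / 355 = 18.03 mm from the vertical weld.
Polar moment about centroid: J = I_x + I_y = [195³/12 + 2×80×97.5²] + [195×18.03² + 2(80³/12 + 80×21.97²)] = 2365000 mm³.
Direct shear f_v = P/L_w = 29.4×10³ / 355 = 82.82 N/mm (vertical).
Torsion M = P·e = 29.4×10³ × 145 = 4263000 N·mm.
Critical point at (x, y) = (61.97, 97.5) from centroid. f_tx = M·y/J = 175.8 N/mm; f_ty = M·x/J = 111.7 N/mm.
Resultant f_max = √[f_tx² + (f_v + f_ty)²] = √[175.8² + (82.82 + 111.7)²] = 262.2 N/mm.
Capacity per unit length: φr_n = 0.75 × 0.6 × 430 × (0.707 × 4) = 547.2 N/mm.
262.2 ≤ 547.2 → adequate.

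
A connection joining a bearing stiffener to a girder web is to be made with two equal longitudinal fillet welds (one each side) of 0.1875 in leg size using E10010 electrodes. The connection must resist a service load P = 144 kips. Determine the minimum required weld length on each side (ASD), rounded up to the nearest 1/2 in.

E100XX → F_EXX = 100 ksi.
Throat t_e = 0.707 × 0.1875 = 0.1326 in.
r_n/Ω = (0.6 × 100 × 0.1326) / 2.0 = 3.977 kip/in.
L_req = P / (r_n/Ω) = 144 / 3.977 = 36.21 in total.
Per side: 36.21 / 2 = 18.1 in.
Round up → use L = 18.5 in on each side.

L = 18.5 in on each side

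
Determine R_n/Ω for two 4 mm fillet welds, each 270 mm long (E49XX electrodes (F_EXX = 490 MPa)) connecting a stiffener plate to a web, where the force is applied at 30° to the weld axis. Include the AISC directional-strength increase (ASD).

R_n/Ω ≈ 264 kN

t_e = 0.707 × 4 = 2.828 mm; A_we = 2.828 × 540 = 1527 mm².
Directional factor: 1.0 + 0.5 sin^1.5(30°) = 1.177.
F_nw = 0.6 × 490 × 1.177 = 346 MPa.
R_n/Ω = (346 × 1527) / 2.0 × 10⁻³ = 264.2 kN.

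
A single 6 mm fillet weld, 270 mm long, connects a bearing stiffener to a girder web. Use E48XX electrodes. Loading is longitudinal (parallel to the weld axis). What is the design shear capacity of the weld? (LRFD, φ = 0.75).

φR_n ≈ 247 kN

E48XX → F_EXX = 480 MPa.
Effective throat t_e = 0.707 × 6 = 4.242 mm.
Total length L = 270 mm; A_we = 4.242 × 270 = 1145 mm².
F_nw = 0.6 F_EXX = 0.6 × 480 = 288 MPa.
φR_n = 0.75 × 288 × 1145 × 10⁻³ = 247.4 kN.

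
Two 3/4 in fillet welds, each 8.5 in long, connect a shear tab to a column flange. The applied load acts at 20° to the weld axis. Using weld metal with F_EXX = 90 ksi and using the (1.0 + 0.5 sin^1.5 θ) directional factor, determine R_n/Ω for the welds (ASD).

t_e = 0.707 × 0.75 = 0.5302 in; A_we = 0.5302 × 17 = 9.014 in².
Directional factor: 1.0 + 0.5 sin^1.5(20°) = 1.1.
F_nw = 0.6 × 90 × 1.1 = 59.4 ksi.
R_n/Ω = (59.4 × 9.014) / 2.0 = 267.7 kip.

R_n/Ω ≈ 268 kip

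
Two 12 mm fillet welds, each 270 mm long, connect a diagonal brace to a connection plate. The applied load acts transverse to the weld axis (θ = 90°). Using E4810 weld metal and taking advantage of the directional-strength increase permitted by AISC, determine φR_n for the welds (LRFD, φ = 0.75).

φR_n ≈ 1480 kN

E48XX → F_EXX = 480 MPa.
t_e = 0.707 × 12 = 8.484 mm; A_we = 8.484 × 540 = 4581 mm².
Directional factor: 1.0 + 0.5 sin^1.5(90°) = 1.5.
F_nw = 0.6 × 480 × 1.5 = 432 MPa.
φR_n = 0.75 × 432 × 4581 × 10⁻³ = 1484 kN.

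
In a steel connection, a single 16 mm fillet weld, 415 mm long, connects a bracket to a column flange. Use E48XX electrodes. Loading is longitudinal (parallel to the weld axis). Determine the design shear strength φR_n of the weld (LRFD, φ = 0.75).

E48XX → F_EXX = 480 MPa.
Effective throat t_e = 0.707 × 16 = 11.31 mm.
Total length L = 415 mm; A_we = 11.31 × 415 = 4694 mm².
F_nw = 0.6 F_EXX = 0.6 × 480 = 288 MPa.
φR_n = 0.75 × 288 × 4694 × 10⁻³ = 1014 kN.

φR_n ≈ 1010 kN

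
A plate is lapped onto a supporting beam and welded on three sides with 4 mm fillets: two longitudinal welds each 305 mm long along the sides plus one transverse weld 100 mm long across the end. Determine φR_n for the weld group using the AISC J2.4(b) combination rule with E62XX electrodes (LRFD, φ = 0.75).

E62XX → F_EXX = 620 MPa.
t_e = 0.707 × 4 = 2.828 mm.
R_nwl = 0.6 × 620 × 2.828 × 610 × 10⁻³ = 641.7 kN (longitudinal, 2 welds).
R_nwt = 0.6 × 620 × 2.828 × 100 × 10⁻³ = 105.2 kN (transverse, base value).
(i) R_nwl + R_nwt = 746.9 kN; (ii) 0.85 R_nwl + 1.5 R_nwt = 703.3 kN.
R_n = max = 746.9 kN [governs: (i)]; φR_n = 560.2 kN.

φR_n ≈ 560 kN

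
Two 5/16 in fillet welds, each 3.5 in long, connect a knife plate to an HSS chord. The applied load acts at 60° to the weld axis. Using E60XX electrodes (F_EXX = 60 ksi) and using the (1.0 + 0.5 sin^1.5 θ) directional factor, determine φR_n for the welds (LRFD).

φR_n ≈ 58.6 kip

t_e = 0.707 × 0.3125 = 0.2209 in; A_we = 0.2209 × 7 = 1.547 in².
Directional factor: 1.0 + 0.5 sin^1.5(60°) = 1.403.
F_nw = 0.6 × 60 × 1.403 = 50.51 ksi.
φR_n = 0.75 × 50.51 × 1.547 = 58.58 kip.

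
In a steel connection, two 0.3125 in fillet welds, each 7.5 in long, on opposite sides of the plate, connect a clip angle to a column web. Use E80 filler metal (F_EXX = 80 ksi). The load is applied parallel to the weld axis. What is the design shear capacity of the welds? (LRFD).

φR_n ≈ 119 kip

Effective throat t_e = 0.707 × 0.3125 = 0.2209 in.
Total length L = 15 in; A_we = 0.2209 × 15 = 3.314 in².
F_nw = 0.6 F_EXX = 0.6 × 80 = 48 ksi.
φR_n = 0.75 × 48 × 3.314 = 119.3 kip.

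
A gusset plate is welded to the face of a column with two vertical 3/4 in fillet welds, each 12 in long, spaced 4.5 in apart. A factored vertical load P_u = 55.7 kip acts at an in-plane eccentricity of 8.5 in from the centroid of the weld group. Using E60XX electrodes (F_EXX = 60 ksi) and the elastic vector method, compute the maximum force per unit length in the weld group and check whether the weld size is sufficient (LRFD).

f_max ≈ 8.51 kip/in; adequate

Total weld length L_w = 24 in. Treat welds as unit-width lines.
Polar moment about centroid: J = 2[d³/12 + d(b/2)²] = 2[12³/12 + 12×2.25²] = 409.5 in³.
Direct shear f_v = P/L_w = 55.7 / 24 = 2.321 kip/in (vertical).
Torsion M = P·e = 55.7 × 8.5 = 473.45 kip·in.
Critical point at (x, y) = (2.25, 6) from centroid. f_tx = M·y/J = 6.937 kip/in; f_ty = M·x/J = 2.601 kip/in.
Resultant f_max = √[f_tx² + (f_v + f_ty)²] = √[6.937² + (2.321 + 2.601)²] = 8.506 kip/in.
Capacity per unit length: φr_n = 0.75 × 0.6 × 60 × (0.707 × 0.75) = 14.32 kip/in.
8.506 ≤ 14.32 → adequate.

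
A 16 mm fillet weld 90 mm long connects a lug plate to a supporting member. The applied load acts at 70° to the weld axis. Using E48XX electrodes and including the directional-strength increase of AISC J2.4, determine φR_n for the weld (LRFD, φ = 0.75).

E48XX → F_EXX = 480 MPa.
t_e = 0.707 × 16 = 11.31 mm; A_we = 11.31 × 90 = 1018 mm².
Directional factor: 1.0 + 0.5 sin^1.5(70°) = 1.455.
F_nw = 0.6 × 480 × 1.455 = 419.2 MPa.
φR_n = 0.75 × 419.2 × 1018 × 10⁻³ = 320.1 kN.

φR_n ≈ 320 kN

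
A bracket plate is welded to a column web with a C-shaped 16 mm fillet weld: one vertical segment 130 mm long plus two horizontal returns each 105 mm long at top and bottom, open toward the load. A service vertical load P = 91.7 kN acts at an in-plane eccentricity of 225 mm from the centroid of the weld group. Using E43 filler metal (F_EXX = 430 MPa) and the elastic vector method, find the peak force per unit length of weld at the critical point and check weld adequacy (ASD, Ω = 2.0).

f_max ≈ 1570 N/mm; NOT adequate

Total weld length L_w = 340 mm. Treat welds as unit-width lines.
Centroid: x̄ = 2×105×52.5 / 340 = 32.43 mm from the vertical weld.
Polar moment about centroid: J = I_x + I_y = [130³/12 + 2×105×65²] + [130×32.43² + 2(105³/12 + 105×20.07²)] = 1485000 mm³.
Direct shear f_v = P/L_w = 91.7×10³ / 340 = 269.7 N/mm (vertical).
Torsion M = P·e = 91.7×10³ × 225 = 20632000 N·mm.
Critical point at (x, y) = (72.57, 65) from centroid. f_tx = M·y/J = 903.4 N/mm; f_ty = M·x/J = 1009 N/mm.
Resultant f_max = √[f_tx² + (f_v + f_ty)²] = √[903.4² + (269.7 + 1009)²] = 1565 N/mm.
Capacity per unit length: r_n/Ω = (1/2.0) × 0.6 × 430 × (0.707 × 16) = 1459 N/mm.
1565 > 1459 → NOT adequate.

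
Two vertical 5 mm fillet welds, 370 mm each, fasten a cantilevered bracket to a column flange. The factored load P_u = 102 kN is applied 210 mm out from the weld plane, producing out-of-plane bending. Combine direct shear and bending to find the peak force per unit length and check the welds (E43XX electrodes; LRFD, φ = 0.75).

f_max ≈ 489 N/mm; adequate

E43XX → F_EXX = 430 MPa.
L_w = 2 × 370 = 740 mm; section modulus (unit throat) S = 2 × L²/6 = 45630 mm².
Direct shear f_v = P/L_w = 102×10³/740 = 137.8 N/mm.
Moment M = P × e = 102×10³ × 210 = 21420000 N·mm; bending f_b = M/S = 469.4 N/mm.
f_max = √(f_v² + f_b²) = √(137.8² + 469.4²) = 489.2 N/mm.
φr_n = 0.75 × 0.6 × 430 × (0.707 × 5) = 684 N/mm → adequate.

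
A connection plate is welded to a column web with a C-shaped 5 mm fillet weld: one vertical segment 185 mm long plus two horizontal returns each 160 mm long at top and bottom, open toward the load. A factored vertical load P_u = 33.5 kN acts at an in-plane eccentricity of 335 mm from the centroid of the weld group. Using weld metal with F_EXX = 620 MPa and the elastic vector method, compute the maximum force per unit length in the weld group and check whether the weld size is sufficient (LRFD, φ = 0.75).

f_max ≈ 395 N/mm; adequate

Total weld length L_w = 505 mm. Treat welds as unit-width lines.
Centroid: x̄ = 2×160×80 / 505 = 50.69 mm from the vertical weld.
Polar moment about centroid: J = I_x + I_y = [185³/12 + 2×160×92.5²] + [185×50.69² + 2(160³/12 + 160×29.31²)] = 4699000 mm³.
Direct shear f_v = P/L_w = 33.5×10³ / 505 = 66.34 N/mm (vertical).
Torsion M = P·e = 33.5×10³ × 335 = 11222000 N·mm.
Critical point at (x, y) = (109.3, 92.5) from centroid. f_tx = M·y/J = 220.9 N/mm; f_ty = M·x/J = 261.1 N/mm.
Resultant f_max = √[f_tx² + (f_v + f_ty)²] = √[220.9² + (66.34 + 261.1)²] = 395 N/mm.
Capacity per unit length: φr_n = 0.75 × 0.6 × 620 × (0.707 × 5) = 986.3 N/mm.
395 ≤ 986.3 → adequate.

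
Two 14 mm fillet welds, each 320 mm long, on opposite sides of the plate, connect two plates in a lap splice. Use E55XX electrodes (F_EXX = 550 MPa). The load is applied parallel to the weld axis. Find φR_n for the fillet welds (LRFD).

φR_n ≈ 1570 kN

Effective throat t_e = 0.707 × 14 = 9.898 mm.
Total length L = 640 mm; A_we = 9.898 × 640 = 6335 mm².
F_nw = 0.6 F_EXX = 0.6 × 550 = 330 MPa.
φR_n = 0.75 × 330 × 6335 × 10⁻³ = 1568 kN.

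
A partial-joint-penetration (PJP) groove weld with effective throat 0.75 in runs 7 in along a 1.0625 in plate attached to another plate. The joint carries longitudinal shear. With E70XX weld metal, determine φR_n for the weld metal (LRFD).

E70XX → F_EXX = 70 ksi.
Effective throat (given) t_e = 0.75 in.
A_we = 0.75 × 7 = 5.25 in².
F_nw = 0.6 F_EXX = 42 ksi.
φR_n = 0.75 × 42 × 5.25 = 165.4 kips.

φR_n ≈ 165 kips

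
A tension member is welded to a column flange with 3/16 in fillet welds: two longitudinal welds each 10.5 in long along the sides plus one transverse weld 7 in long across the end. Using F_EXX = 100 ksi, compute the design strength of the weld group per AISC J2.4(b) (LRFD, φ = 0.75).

t_e = 0.707 × 0.1875 = 0.1326 in.
R_nwl = 0.6 × 100 × 0.1326 × 21 = 167 kips (longitudinal, 2 welds).
R_nwt = 0.6 × 100 × 0.1326 × 7 = 55.68 kips (transverse, base value).
(i) R_nwl + R_nwt = 222.7 kips; (ii) 0.85 R_nwl + 1.5 R_nwt = 225.5 kips.
R_n = max = 225.5 kips [governs: (ii)]; φR_n = 169.1 kips.

φR_n ≈ 169 kips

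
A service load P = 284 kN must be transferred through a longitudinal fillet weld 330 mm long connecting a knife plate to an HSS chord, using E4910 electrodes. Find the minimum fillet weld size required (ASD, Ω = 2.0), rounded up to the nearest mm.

E49XX → F_EXX = 490 MPa.
Total weld length L = 330 mm.
Required throat t_e = P × Ω / (0.6 F_EXX × L) = 284 × 2.0 / (0.6 × 490 × 330 × 10⁻³) = 5.854 mm.
Required leg w = t_e / 0.707 = 8.281 mm → use 9 mm.

w = 9 mm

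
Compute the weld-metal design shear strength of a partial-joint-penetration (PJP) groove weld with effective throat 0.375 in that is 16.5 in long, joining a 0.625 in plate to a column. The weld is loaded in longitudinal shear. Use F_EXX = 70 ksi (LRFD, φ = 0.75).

φR_n ≈ 195 kip

Effective throat (given) t_e = 0.375 in.
A_we = 0.375 × 16.5 = 6.188 in².
F_nw = 0.6 F_EXX = 42 ksi.
φR_n = 0.75 × 42 × 6.188 = 194.9 kip.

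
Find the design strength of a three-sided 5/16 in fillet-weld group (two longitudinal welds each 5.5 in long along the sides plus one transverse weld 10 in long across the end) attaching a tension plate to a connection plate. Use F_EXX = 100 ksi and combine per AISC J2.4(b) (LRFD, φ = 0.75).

t_e = 0.707 × 0.3125 = 0.2209 in.
R_nwl = 0.6 × 100 × 0.2209 × 11 = 145.8 kip (longitudinal, 2 welds).
R_nwt = 0.6 × 100 × 0.2209 × 10 = 132.6 kip (transverse, base value).
(i) R_nwl + R_nwt = 278.4 kip; (ii) 0.85 R_nwl + 1.5 R_nwt = 322.8 kip.
R_n = max = 322.8 kip [governs: (ii)]; φR_n = 242.1 kip.

φR_n ≈ 242 kip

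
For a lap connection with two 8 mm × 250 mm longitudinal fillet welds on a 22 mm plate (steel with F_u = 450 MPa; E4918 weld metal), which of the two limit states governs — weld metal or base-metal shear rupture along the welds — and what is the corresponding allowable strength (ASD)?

E49XX → F_EXX = 490 MPa.
t_e = 0.707 × 8 = 5.656 mm; L = 500 mm.
Weld metal: R_n/Ω = (1/2.0) × 0.6 × 490 × 5.656 × 500 × 10⁻³ = 415.7 kN.
Base metal (shear rupture): R_n/Ω = (1/2.0) × 0.6 × 450 × 22 × 500 × 10⁻³ = 1485 kN.
Governing: weld metal.

R_n/Ω ≈ 416 kN (weld metal governs)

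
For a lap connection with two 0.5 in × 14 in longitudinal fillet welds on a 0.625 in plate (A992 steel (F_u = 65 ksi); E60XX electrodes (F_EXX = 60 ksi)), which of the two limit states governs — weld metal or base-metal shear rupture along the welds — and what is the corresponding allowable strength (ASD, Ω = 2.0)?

R_n/Ω ≈ 178 kip (weld metal governs)

t_e = 0.707 × 0.5 = 0.3535 in; L = 28 in.
Weld metal: R_n/Ω = (1/2.0) × 0.6 × 60 × 0.3535 × 28 = 178.2 kip.
Base metal (shear rupture): R_n/Ω = (1/2.0) × 0.6 × 65 × 0.625 × 28 = 341.2 kip.
Governing: weld metal.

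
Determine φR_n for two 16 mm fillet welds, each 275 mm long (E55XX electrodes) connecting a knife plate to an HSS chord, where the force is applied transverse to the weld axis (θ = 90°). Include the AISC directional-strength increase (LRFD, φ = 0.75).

φR_n ≈ 2310 kN

E55XX → F_EXX = 550 MPa.
t_e = 0.707 × 16 = 11.31 mm; A_we = 11.31 × 550 = 6222 mm².
Directional factor: 1.0 + 0.5 sin^1.5(90°) = 1.5.
F_nw = 0.6 × 550 × 1.5 = 495 MPa.
φR_n = 0.75 × 495 × 6222 × 10⁻³ = 2310 kN.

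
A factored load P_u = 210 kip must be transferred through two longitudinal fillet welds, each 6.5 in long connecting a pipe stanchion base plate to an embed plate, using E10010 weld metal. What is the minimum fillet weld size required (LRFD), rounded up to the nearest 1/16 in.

E100XX → F_EXX = 100 ksi.
Total weld length L = 13 in.
Required throat t_e = P_u / (φ × 0.6 F_EXX × L) = 210 / (0.75 × 0.6 × 100 × 13) = 0.359 in.
Required leg w = t_e / 0.707 = 0.5077 in → use 9/16 in.

w = 9/16 in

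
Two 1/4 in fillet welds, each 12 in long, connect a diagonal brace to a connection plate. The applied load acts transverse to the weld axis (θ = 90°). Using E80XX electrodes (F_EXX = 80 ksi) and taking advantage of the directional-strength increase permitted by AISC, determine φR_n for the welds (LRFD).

φR_n ≈ 229 kip

t_e = 0.707 × 0.25 = 0.1767 in; A_we = 0.1767 × 24 = 4.242 in².
Directional factor: 1.0 + 0.5 sin^1.5(90°) = 1.5.
F_nw = 0.6 × 80 × 1.5 = 72 ksi.
φR_n = 0.75 × 72 × 4.242 = 229.1 kip.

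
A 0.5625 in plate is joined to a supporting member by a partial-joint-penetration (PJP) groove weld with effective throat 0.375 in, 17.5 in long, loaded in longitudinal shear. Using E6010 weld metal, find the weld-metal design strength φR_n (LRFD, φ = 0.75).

E60XX → F_EXX = 60 ksi.
Effective throat (given) t_e = 0.375 in.
A_we = 0.375 × 17.5 = 6.562 in².
F_nw = 0.6 F_EXX = 36 ksi.
φR_n = 0.75 × 36 × 6.562 = 177.2 kips.

φR_n ≈ 177 kips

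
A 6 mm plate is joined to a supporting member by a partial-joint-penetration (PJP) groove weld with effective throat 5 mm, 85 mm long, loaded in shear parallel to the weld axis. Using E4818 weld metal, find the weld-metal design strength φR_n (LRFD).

φR_n ≈ 91.8 kN

E48XX → F_EXX = 480 MPa.
Effective throat (given) t_e = 5 mm.
A_we = 5 × 85 = 425 mm².
F_nw = 0.6 F_EXX = 288 MPa.
φR_n = 0.75 × 288 × 425 × 10⁻³ = 91.8 kN.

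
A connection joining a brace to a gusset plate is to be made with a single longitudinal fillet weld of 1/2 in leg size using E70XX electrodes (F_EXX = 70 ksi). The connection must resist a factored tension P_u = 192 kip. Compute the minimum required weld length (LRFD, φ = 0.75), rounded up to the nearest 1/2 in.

L = 17.5 in

Throat t_e = 0.707 × 0.5 = 0.3535 in.
φr_n = 0.75 × 0.6 × 70 × 0.3535 = 11.14 kip/in.
L_req = P_u / φr_n = 192 / 11.14 = 17.24 in total.
Round up → use L = 17.5 in.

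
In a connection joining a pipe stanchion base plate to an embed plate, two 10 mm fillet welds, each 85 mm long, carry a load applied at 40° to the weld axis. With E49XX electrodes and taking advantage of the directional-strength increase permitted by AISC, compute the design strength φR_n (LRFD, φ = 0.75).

φR_n ≈ 333 kN

E49XX → F_EXX = 490 MPa.
t_e = 0.707 × 10 = 7.07 mm; A_we = 7.07 × 170 = 1202 mm².
Directional factor: 1.0 + 0.5 sin^1.5(40°) = 1.258.
F_nw = 0.6 × 490 × 1.258 = 369.8 MPa.
φR_n = 0.75 × 369.8 × 1202 × 10⁻³ = 333.3 kN.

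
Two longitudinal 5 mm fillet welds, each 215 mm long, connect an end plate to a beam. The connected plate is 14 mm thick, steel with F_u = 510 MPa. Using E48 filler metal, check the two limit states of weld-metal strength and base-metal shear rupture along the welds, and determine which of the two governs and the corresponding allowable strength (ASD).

E48XX → F_EXX = 480 MPa.
t_e = 0.707 × 5 = 3.535 mm; L = 430 mm.
Weld metal: R_n/Ω = (1/2.0) × 0.6 × 480 × 3.535 × 430 × 10⁻³ = 218.9 kN.
Base metal (shear rupture): R_n/Ω = (1/2.0) × 0.6 × 510 × 14 × 430 × 10⁻³ = 921.1 kN.
Governing: weld metal.

R_n/Ω ≈ 219 kN (weld metal governs)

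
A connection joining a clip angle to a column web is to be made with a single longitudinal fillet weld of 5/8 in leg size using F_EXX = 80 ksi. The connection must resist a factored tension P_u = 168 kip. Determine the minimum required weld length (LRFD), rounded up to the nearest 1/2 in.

L = 11 in

Throat t_e = 0.707 × 0.625 = 0.4419 in.
φr_n = 0.75 × 0.6 × 80 × 0.4419 = 15.91 kip/in.
L_req = P_u / φr_n = 168 / 15.91 = 10.56 in total.
Round up → use L = 11 in.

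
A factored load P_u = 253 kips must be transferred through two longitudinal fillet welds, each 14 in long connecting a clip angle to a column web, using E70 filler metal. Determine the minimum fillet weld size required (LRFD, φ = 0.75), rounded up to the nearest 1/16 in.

w = 7/16 in

E70XX → F_EXX = 70 ksi.
Total weld length L = 28 in.
Required throat t_e = P_u / (φ × 0.6 F_EXX × L) = 253 / (0.75 × 0.6 × 70 × 28) = 0.2868 in.
Required leg w = t_e / 0.707 = 0.4057 in → use 7/16 in.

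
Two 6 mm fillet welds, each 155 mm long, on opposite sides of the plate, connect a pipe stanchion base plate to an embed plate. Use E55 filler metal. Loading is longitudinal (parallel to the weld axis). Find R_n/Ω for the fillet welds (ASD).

R_n/Ω ≈ 217 kN

E55XX → F_EXX = 550 MPa.
Effective throat t_e = 0.707 × 6 = 4.242 mm.
Total length L = 310 mm; A_we = 4.242 × 310 = 1315 mm².
F_nw = 0.6 F_EXX = 0.6 × 550 = 330 MPa.
R_n = 330 × 1315 × 10⁻³ = 434 kN; R_n/Ω = 434/2.0 = 217 kN.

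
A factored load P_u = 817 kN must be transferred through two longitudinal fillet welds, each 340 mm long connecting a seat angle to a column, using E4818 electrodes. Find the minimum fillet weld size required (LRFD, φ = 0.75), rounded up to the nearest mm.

E48XX → F_EXX = 480 MPa.
Total weld length L = 680 mm.
Required throat t_e = P_u / (φ × 0.6 F_EXX × L) = 817 / (0.75 × 0.6 × 480 × 680 × 10⁻³) = 5.562 mm.
Required leg w = t_e / 0.707 = 7.868 mm → use 8 mm.

w = 8 mm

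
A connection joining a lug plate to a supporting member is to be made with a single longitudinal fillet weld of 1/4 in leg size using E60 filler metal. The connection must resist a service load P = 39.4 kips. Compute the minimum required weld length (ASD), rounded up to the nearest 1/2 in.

L = 12.5 in

E60XX → F_EXX = 60 ksi.
Throat t_e = 0.707 × 0.25 = 0.1767 in.
r_n/Ω = (0.6 × 60 × 0.1767) / 2.0 = 3.181 kip/in.
L_req = P / (r_n/Ω) = 39.4 / 3.181 = 12.38 in total.
Round up → use L = 12.5 in.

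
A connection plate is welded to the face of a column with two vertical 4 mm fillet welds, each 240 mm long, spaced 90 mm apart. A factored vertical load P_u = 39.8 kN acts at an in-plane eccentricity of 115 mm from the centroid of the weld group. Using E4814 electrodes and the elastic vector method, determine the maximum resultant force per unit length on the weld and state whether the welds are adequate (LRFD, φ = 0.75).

f_max ≈ 222 N/mm; adequate

E48XX → F_EXX = 480 MPa.
Total weld length L_w = 480 mm. Treat welds as unit-width lines.
Polar moment about centroid: J = 2[d³/12 + d(b/2)²] = 2[240³/12 + 240×45²] = 3276000 mm³.
Direct shear f_v = P/L_w = 39.8×10³ / 480 = 82.92 N/mm (vertical).
Torsion M = P·e = 39.8×10³ × 115 = 4577000 N·mm.
Critical point at (x, y) = (45, 120) from centroid. f_tx = M·y/J = 167.7 N/mm; f_ty = M·x/J = 62.87 N/mm.
Resultant f_max = √[f_tx² + (f_v + f_ty)²] = √[167.7² + (82.92 + 62.87)²] = 222.2 N/mm.
Capacity per unit length: φr_n = 0.75 × 0.6 × 480 × (0.707 × 4) = 610.8 N/mm.
222.2 ≤ 610.8 → adequate.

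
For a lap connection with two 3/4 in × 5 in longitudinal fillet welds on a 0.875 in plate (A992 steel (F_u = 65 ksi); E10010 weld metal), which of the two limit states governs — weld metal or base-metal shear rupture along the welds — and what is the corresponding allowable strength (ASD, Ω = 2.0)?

E100XX → F_EXX = 100 ksi.
t_e = 0.707 × 0.75 = 0.5302 in; L = 10 in.
Weld metal: R_n/Ω = (1/2.0) × 0.6 × 100 × 0.5302 × 10 = 159.1 kips.
Base metal (shear rupture): R_n/Ω = (1/2.0) × 0.6 × 65 × 0.875 × 10 = 170.6 kips.
Governing: weld metal.

R_n/Ω ≈ 159 kips (weld metal governs)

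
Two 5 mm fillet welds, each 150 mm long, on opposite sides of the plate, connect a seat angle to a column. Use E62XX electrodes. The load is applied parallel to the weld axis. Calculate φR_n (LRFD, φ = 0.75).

φR_n ≈ 296 kN

E62XX → F_EXX = 620 MPa.
Effective throat t_e = 0.707 × 5 = 3.535 mm.
Total length L = 300 mm; A_we = 3.535 × 300 = 1060 mm².
F_nw = 0.6 F_EXX = 0.6 × 620 = 372 MPa.
φR_n = 0.75 × 372 × 1060 × 10⁻³ = 295.9 kN.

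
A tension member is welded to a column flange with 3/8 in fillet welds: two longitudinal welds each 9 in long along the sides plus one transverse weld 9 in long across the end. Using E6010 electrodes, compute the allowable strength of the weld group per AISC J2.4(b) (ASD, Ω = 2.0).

E60XX → F_EXX = 60 ksi.
t_e = 0.707 × 0.375 = 0.2651 in.
R_nwl = 0.6 × 60 × 0.2651 × 18 = 171.8 kips (longitudinal, 2 welds).
R_nwt = 0.6 × 60 × 0.2651 × 9 = 85.9 kips (transverse, base value).
(i) R_nwl + R_nwt = 257.7 kips; (ii) 0.85 R_nwl + 1.5 R_nwt = 274.9 kips.
R_n = max = 274.9 kips [governs: (ii)]; R_n/Ω = 137.4 kips.

R_n/Ω ≈ 137 kips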